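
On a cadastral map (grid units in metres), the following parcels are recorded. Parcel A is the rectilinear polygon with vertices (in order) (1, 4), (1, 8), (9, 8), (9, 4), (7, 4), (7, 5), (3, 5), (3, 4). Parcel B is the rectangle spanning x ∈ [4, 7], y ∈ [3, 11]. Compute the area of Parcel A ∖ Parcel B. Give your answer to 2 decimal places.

|Parcel A| = 28, |Parcel A∩Parcel B| = 9.
|Parcel A ∖ Parcel B| = |Parcel A| − |Parcel A∩Parcel B| = 28 − 9 = 19.00.

19.00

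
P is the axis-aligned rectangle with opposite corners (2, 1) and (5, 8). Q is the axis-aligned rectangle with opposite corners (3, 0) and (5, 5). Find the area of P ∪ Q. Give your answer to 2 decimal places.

By inclusion–exclusion:
Individual areas: |P| = 21, |Q| = 10.
|P∩Q|: x∈[3,5], y∈[1,5] → 2·4 = 8.
|P ∪ Q| = 31 − 8 = 23.00.

23.00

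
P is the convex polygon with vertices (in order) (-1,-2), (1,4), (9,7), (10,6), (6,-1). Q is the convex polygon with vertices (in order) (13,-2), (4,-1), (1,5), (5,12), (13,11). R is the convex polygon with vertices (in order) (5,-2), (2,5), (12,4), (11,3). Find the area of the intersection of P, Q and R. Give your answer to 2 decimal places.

23.73

The intersection is the polygon with vertices (6,-1), (5.125,-1.125), (4.6,-1.067), (2.231,4.462), (3.316,4.868), (9.027,4.297).
By the shoelace formula its area is 23.73.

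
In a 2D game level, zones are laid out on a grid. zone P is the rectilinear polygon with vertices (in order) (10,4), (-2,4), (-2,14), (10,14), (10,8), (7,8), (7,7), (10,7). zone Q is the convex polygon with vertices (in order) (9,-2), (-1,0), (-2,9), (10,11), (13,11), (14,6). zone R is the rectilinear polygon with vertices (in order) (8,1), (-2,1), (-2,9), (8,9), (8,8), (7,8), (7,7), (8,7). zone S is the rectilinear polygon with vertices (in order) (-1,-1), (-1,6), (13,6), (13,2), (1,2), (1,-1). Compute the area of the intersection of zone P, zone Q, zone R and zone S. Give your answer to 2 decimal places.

18.00

The intersection is the polygon with vertices (8,4), (-1,4), (-1,6), (8,6).
By the shoelace formula its area is 18.00.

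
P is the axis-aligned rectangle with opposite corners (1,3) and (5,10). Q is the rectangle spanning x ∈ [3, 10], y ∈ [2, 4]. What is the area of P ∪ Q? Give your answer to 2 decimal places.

By inclusion–exclusion:
Individual areas: |P| = 28, |Q| = 14.
|P∩Q|: x∈[3,5], y∈[3,4] → 2·1 = 2.
|P ∪ Q| = 42 − 2 = 40.00.

40.00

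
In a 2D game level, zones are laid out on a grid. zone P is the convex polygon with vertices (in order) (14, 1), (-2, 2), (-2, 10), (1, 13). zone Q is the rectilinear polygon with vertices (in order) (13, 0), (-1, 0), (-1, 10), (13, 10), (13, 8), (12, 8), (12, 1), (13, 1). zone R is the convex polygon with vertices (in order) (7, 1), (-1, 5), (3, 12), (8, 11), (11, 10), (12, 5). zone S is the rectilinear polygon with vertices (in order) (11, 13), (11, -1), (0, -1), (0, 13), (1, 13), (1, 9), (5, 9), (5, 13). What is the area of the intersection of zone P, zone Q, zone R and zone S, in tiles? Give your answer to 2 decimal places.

52.86

The intersection is the polygon with vertices (10.75,4), (7.507,1.406), (6,1.5), (0,4.5), (0,6.75), (1.286,9), (5,9), (5,9.308).
By the shoelace formula its area is 52.86.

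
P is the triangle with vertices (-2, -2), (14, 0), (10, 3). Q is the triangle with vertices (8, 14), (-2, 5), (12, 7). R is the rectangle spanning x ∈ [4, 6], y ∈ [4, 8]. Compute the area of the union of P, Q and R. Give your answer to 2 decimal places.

By inclusion–exclusion:
Individual areas: |P| = 28, |Q| = 53, |R| = 8.
|P∩Q| = 0.
|P∩R| = 0.
|Q∩R| = 4.
|P∩Q∩R| = 0.
|P ∪ Q ∪ R| = 89 − 4 + 0 = 85.00.

85.00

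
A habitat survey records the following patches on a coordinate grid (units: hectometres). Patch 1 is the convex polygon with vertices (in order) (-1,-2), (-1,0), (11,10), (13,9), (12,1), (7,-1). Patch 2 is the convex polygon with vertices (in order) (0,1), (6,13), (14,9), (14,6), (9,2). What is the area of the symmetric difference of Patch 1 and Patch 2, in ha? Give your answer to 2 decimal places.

|Patch 1| = 86, |Patch 2| = 96.5, |Patch 1∩Patch 2| = 49.6998.
|Patch 1 △ Patch 2| = |Patch 1| + |Patch 2| − 2·|Patch 1∩Patch 2| = 86 + 96.5 − 99.3996 = 83.10.

83.10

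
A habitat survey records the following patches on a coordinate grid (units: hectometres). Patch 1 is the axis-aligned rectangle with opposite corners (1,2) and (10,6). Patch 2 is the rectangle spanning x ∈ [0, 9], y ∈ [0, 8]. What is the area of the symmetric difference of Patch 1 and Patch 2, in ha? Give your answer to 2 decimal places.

|Patch 1∩Patch 2|: x∈[1,9], y∈[2,6] → 8·4 = 32.
|Patch 1 △ Patch 2| = |Patch 1| + |Patch 2| − 2·|Patch 1∩Patch 2| = 36 + 72 − 64 = 44.00.

44.00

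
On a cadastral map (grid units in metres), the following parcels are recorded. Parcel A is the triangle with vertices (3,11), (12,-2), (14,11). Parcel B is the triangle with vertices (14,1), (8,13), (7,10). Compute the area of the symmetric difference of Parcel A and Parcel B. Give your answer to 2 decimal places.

60.91

|Parcel A| = 71.5, |Parcel B| = 15, |Parcel A∩Parcel B| = 12.7937.
|Parcel A △ Parcel B| = |Parcel A| + |Parcel B| − 2·|Parcel A∩Parcel B| = 71.5 + 15 − 25.5873 = 60.91.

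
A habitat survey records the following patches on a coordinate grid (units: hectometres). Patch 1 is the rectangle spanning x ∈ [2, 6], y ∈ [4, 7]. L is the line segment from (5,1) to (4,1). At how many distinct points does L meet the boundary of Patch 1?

The segment lies entirely outside Patch 1 and never meets its boundary.

0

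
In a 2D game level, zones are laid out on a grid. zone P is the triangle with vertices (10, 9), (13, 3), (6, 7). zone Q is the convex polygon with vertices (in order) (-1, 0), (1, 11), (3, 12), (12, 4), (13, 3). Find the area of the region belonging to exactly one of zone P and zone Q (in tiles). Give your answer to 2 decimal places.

90.42

|zone P| = 15, |zone Q| = 88.5, |zone P∩zone Q| = 6.54.
|zone P △ zone Q| = |zone P| + |zone Q| − 2·|zone P∩zone Q| = 15 + 88.5 − 13.08 = 90.42.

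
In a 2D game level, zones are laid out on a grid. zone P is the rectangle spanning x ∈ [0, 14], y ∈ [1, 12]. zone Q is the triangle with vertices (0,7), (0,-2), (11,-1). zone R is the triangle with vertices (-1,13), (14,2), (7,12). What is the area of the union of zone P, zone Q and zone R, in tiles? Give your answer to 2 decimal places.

By inclusion–exclusion:
Individual areas: |zone P| = 154, |zone Q| = 49.5, |zone R| = 36.5.
|zone P∩zone Q| = 24.75.
|zone P∩zone R| = 33.1818.
|zone Q∩zone R| = 0.
|zone P∩zone Q∩zone R| = 0.
|zone P ∪ zone Q ∪ zone R| = 240 − 57.9318 + 0 = 182.07.

182.07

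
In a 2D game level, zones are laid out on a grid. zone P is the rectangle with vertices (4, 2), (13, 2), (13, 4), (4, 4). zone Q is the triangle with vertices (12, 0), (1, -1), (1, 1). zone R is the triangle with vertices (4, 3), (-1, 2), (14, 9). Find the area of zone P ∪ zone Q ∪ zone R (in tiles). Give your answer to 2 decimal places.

By inclusion–exclusion:
Individual areas: |zone P| = 18, |zone Q| = 11, |zone R| = 10.
|zone P∩zone Q| = 0.
|zone P∩zone R| = 0.8333.
|zone Q∩zone R| = 0.
|zone P∩zone Q∩zone R| = 0.
|zone P ∪ zone Q ∪ zone R| = 39 − 0.8333 + 0 = 38.17.

38.17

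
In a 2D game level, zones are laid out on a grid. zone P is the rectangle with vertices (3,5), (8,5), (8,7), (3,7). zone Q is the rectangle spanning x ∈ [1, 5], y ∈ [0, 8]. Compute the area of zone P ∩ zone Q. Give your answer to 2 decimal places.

|zone P∩zone Q|: x∈[3,5], y∈[5,7] → 2·2 = 4.

4.00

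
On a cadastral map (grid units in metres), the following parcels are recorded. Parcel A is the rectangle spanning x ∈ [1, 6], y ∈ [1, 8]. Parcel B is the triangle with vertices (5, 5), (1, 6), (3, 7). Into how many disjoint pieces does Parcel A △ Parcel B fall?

1

Parcel A △ Parcel B is a single connected region.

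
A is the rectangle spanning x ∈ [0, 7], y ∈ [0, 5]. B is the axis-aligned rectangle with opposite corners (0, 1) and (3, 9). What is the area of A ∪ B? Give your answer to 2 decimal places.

By inclusion–exclusion:
Individual areas: |A| = 35, |B| = 24.
|A∩B|: x∈[0,3], y∈[1,5] → 3·4 = 12.
|A ∪ B| = 59 − 12 = 47.00.

47.00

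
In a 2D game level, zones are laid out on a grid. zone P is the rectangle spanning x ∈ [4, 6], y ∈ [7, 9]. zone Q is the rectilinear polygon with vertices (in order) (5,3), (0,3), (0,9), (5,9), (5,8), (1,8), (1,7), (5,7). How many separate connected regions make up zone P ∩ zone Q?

1

zone P ∩ zone Q is a single connected region.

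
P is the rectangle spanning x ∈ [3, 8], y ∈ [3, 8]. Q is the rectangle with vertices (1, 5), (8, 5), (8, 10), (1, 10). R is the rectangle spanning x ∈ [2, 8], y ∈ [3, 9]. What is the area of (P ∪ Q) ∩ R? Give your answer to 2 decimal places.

34.00

The region (P ∪ Q) ∩ R is the polygon with vertices (3,3), (3,5), (2,5), (2,9), (8,9), (8,8), (8,5), (8,3).
By the shoelace formula its area is 34.00.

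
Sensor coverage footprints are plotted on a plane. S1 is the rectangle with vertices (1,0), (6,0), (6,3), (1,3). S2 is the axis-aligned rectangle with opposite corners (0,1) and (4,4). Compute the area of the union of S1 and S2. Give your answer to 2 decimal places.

By inclusion–exclusion:
Individual areas: |S1| = 15, |S2| = 12.
|S1∩S2|: x∈[1,4], y∈[1,3] → 3·2 = 6.
|S1 ∪ S2| = 27 − 6 = 21.00.

21.00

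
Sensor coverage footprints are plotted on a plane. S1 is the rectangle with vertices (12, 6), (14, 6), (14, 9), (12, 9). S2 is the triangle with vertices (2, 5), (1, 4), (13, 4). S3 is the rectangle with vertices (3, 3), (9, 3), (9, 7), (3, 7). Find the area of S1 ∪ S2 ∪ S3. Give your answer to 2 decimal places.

32.18

By inclusion–exclusion:
Individual areas: |S1| = 6, |S2| = 6, |S3| = 24.
|S1∩S2| = 0.
|S1∩S3| = 0 (no overlap).
|S2∩S3| = 3.8182.
|S1∩S2∩S3| = 0.
|S1 ∪ S2 ∪ S3| = 36 − 3.8182 + 0 = 32.18.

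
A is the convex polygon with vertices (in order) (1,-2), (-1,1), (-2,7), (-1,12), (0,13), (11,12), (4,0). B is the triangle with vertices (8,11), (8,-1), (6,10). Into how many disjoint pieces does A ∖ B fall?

A ∖ B is a single connected region.

1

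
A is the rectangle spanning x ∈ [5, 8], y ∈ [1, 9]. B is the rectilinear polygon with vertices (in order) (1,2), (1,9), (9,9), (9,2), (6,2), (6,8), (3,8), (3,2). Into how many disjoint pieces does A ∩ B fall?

1

A ∩ B is a single connected region.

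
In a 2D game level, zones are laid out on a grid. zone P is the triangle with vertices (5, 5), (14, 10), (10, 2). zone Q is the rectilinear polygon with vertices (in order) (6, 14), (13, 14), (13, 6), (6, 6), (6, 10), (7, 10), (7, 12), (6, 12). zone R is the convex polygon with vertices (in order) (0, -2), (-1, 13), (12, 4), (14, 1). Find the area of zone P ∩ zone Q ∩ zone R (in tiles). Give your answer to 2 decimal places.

0.82

The intersection is the polygon with vertices (6.8,6), (8.082,6.712), (9.111,6).
By the shoelace formula its area is 0.82.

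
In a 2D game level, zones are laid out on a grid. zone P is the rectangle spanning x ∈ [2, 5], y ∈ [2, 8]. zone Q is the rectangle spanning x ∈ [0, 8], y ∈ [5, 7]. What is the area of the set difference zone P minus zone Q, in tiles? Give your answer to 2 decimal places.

12.00

|zone P∩zone Q|: x∈[2,5], y∈[5,7] → 3·2 = 6.
|zone P| = 18.
|zone P ∖ zone Q| = |zone P| − |zone P∩zone Q| = 18 − 6 = 12.00.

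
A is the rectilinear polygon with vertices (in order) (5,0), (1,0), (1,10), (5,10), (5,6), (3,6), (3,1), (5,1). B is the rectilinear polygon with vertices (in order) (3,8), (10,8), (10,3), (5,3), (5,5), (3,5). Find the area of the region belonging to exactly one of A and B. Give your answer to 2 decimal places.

|A| = 30, |B| = 31, |A∩B| = 4.
|A △ B| = |A| + |B| − 2·|A∩B| = 30 + 31 − 8 = 53.00.

53.00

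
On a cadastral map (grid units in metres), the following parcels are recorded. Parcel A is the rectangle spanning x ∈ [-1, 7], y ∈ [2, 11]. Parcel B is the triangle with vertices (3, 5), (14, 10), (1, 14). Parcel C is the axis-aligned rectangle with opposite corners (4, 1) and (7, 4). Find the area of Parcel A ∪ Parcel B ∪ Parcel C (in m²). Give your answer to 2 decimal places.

105.14

By inclusion–exclusion:
Individual areas: |Parcel A| = 72, |Parcel B| = 54.5, |Parcel C| = 9.
|Parcel A∩Parcel B| = 24.3636.
|Parcel A∩Parcel C|: x∈[4,7], y∈[2,4] → 3·2 = 6.
|Parcel B∩Parcel C| = 0.
|Parcel A∩Parcel B∩Parcel C| = 0.
|Parcel A ∪ Parcel B ∪ Parcel C| = 135.5 − 30.3636 + 0 = 105.14.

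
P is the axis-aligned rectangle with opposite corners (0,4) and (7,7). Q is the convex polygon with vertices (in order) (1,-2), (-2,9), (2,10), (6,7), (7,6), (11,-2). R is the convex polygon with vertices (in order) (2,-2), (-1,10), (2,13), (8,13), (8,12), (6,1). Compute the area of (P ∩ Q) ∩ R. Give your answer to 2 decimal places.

The region (P ∩ Q) ∩ R is the polygon with vertices (0.5,4), (0,6), (0,7), (6,7), (6.923,6.077), (6.545,4).
By the shoelace formula its area is 19.45.

19.45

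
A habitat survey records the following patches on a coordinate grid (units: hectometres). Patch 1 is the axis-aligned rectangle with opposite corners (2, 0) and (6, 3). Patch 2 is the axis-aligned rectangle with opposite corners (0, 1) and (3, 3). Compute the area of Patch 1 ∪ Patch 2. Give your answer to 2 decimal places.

By inclusion–exclusion:
Individual areas: |Patch 1| = 12, |Patch 2| = 6.
|Patch 1∩Patch 2|: x∈[2,3], y∈[1,3] → 1·2 = 2.
|Patch 1 ∪ Patch 2| = 18 − 2 = 16.00.

16.00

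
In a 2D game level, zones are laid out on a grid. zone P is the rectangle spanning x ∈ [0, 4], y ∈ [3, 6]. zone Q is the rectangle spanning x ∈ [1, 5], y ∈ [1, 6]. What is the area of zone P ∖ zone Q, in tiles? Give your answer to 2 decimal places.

3.00

|zone P∩zone Q|: x∈[1,4], y∈[3,6] → 3·3 = 9.
|zone P| = 12.
|zone P ∖ zone Q| = |zone P| − |zone P∩zone Q| = 12 − 9 = 3.00.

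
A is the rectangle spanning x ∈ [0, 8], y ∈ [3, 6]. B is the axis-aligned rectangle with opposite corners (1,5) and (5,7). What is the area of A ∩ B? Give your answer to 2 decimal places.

|A∩B|: x∈[1,5], y∈[5,6] → 4·1 = 4.

4.00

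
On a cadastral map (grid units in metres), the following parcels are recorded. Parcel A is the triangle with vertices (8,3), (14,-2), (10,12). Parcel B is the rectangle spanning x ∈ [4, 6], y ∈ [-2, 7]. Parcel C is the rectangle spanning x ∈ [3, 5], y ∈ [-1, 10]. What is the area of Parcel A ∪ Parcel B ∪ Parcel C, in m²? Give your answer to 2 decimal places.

64.00

By inclusion–exclusion:
Individual areas: |Parcel A| = 32, |Parcel B| = 18, |Parcel C| = 22.
|Parcel A∩Parcel B| = 0.
|Parcel A∩Parcel C| = 0.
|Parcel B∩Parcel C|: x∈[4,5], y∈[-1,7] → 1·8 = 8.
|Parcel A∩Parcel B∩Parcel C| = 0.
|Parcel A ∪ Parcel B ∪ Parcel C| = 72 − 8 + 0 = 64.00.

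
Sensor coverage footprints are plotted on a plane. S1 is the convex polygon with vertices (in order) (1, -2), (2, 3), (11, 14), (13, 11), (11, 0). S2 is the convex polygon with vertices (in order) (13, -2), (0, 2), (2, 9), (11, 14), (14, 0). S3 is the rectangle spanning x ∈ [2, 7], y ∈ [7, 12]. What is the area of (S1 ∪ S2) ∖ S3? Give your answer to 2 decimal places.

|S1 ∪ S2| = 153.0029.
|(S1 ∪ S2) ∩ S3| = 16.9444.
|(S1 ∪ S2) ∖ S3| = 153.0029 − 16.9444 = 136.06.

136.06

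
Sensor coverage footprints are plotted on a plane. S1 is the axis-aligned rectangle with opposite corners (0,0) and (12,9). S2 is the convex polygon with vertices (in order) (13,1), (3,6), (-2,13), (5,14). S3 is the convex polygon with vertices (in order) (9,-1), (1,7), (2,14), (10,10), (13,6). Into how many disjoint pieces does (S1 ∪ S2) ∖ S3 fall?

4

(S1 ∪ S2) ∖ S3 splits into 4 disjoint pieces (area 5.7232, area 43.442, area 2.75, area 1.0417).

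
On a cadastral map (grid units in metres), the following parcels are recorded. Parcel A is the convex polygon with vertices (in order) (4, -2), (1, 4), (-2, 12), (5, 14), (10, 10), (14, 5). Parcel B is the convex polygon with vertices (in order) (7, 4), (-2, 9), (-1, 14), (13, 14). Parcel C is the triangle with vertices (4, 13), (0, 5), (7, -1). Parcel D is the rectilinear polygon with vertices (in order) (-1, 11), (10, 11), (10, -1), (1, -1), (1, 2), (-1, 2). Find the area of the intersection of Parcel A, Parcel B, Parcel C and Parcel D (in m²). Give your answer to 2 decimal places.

15.63

The intersection is the polygon with vertices (3,11), (4.429,11), (5.784,4.676), (1.13,7.261).
By the shoelace formula its area is 15.63.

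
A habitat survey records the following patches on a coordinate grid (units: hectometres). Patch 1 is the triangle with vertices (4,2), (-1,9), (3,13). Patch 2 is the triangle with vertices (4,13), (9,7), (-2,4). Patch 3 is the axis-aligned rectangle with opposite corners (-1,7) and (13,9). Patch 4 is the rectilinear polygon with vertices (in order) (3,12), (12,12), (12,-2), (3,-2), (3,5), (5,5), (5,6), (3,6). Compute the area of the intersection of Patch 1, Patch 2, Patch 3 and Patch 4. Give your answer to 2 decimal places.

0.91

The intersection is the polygon with vertices (3.364,9), (3.546,7), (3,7), (3,9).
By the shoelace formula its area is 0.91.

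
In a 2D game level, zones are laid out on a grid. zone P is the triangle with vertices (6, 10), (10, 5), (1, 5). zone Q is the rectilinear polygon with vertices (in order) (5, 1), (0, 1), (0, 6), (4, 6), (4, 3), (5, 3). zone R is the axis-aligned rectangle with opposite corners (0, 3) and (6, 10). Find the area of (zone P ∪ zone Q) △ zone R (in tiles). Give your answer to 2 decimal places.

|zone P ∪ zone Q| = 42.
|(zone P ∪ zone Q) ∩ zone R| = 22.
|(zone P ∪ zone Q) △ zone R| = 42 + 42 − 44 = 40.00.

40.00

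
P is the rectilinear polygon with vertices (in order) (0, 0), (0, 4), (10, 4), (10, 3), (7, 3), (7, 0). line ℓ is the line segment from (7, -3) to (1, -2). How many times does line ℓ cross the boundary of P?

The segment lies entirely outside P and never meets its boundary.

0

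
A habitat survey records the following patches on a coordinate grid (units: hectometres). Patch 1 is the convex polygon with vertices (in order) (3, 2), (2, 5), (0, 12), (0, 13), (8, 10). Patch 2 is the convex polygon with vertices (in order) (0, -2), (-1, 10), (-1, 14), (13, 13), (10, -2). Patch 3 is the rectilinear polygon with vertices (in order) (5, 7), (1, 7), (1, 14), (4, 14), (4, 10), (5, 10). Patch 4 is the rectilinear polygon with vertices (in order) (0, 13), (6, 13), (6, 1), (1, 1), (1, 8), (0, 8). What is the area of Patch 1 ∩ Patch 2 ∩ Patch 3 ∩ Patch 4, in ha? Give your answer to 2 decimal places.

17.87

The intersection is the polygon with vertices (1,12.625), (4,11.5), (4,10), (5,10), (5,7), (1.429,7), (1,8.5).
By the shoelace formula its area is 17.87.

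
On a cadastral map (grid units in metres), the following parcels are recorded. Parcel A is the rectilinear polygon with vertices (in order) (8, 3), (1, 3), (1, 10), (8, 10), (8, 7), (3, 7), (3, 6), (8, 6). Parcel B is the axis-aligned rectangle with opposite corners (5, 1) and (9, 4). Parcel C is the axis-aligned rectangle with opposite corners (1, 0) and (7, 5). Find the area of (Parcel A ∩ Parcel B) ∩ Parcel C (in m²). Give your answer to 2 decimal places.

The region (Parcel A ∩ Parcel B) ∩ Parcel C is the polygon with vertices (5,4), (7,4), (7,3), (5,3).
By the shoelace formula its area is 2.00.

2.00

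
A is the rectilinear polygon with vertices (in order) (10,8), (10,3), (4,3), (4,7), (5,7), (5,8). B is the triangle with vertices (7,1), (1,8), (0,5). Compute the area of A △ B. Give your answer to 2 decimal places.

39.57

|A| = 29, |B| = 12.5, |A∩B| = 0.9643.
|A △ B| = |A| + |B| − 2·|A∩B| = 29 + 12.5 − 1.9286 = 39.57.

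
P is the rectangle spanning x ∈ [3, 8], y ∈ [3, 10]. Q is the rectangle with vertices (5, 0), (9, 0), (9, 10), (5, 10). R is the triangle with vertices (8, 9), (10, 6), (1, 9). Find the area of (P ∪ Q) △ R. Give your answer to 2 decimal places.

|P ∪ Q| = 54.
|(P ∪ Q) ∩ R| = 9.25.
|(P ∪ Q) △ R| = 54 + 10.5 − 18.5 = 46.00.

46.00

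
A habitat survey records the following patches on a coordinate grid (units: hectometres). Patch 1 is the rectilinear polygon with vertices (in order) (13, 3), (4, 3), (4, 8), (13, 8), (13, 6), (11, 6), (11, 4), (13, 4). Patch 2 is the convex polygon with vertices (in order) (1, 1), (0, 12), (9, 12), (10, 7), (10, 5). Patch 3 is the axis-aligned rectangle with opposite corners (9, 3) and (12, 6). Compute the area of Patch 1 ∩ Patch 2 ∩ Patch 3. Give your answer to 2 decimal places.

The intersection is the polygon with vertices (10,5), (9,4.556), (9,6), (10,6).
By the shoelace formula its area is 1.22.

1.22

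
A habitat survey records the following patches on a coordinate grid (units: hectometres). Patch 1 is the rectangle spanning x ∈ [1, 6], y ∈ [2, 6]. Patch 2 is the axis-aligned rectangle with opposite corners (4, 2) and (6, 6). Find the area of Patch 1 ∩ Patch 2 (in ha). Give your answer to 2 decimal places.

8.00

|Patch 1∩Patch 2|: x∈[4,6], y∈[2,6] → 2·4 = 8.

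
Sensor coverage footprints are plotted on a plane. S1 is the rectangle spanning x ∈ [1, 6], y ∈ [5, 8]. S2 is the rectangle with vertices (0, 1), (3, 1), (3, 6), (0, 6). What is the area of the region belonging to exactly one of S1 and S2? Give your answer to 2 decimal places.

|S1∩S2|: x∈[1,3], y∈[5,6] → 2·1 = 2.
|S1 △ S2| = |S1| + |S2| − 2·|S1∩S2| = 15 + 15 − 4 = 26.00.

26.00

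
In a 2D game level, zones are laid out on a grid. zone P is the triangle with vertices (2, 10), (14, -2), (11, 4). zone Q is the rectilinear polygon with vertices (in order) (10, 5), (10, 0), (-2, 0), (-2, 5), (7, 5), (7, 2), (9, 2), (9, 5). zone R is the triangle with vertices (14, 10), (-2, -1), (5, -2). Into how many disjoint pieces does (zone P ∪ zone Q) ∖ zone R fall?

(zone P ∪ zone Q) ∖ zone R splits into 3 disjoint pieces (area 4.9641, area 14.8571, area 25.4545).

3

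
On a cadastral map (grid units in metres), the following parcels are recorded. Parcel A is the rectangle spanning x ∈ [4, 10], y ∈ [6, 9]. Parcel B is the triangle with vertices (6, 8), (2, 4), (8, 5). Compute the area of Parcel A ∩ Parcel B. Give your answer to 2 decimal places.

3.33

The intersection is the polygon with vertices (4,6), (6,8), (7.333,6).
By the shoelace formula its area is 3.33.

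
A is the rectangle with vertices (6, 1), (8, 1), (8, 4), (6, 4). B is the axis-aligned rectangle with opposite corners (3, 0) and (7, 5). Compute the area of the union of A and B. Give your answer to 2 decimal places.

23.00

By inclusion–exclusion:
Individual areas: |A| = 6, |B| = 20.
|A∩B|: x∈[6,7], y∈[1,4] → 1·3 = 3.
|A ∪ B| = 26 − 3 = 23.00.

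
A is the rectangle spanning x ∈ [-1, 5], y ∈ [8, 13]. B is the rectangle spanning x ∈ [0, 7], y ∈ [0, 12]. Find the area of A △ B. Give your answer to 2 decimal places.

|A∩B|: x∈[0,5], y∈[8,12] → 5·4 = 20.
|A △ B| = |A| + |B| − 2·|A∩B| = 30 + 84 − 40 = 74.00.

74.00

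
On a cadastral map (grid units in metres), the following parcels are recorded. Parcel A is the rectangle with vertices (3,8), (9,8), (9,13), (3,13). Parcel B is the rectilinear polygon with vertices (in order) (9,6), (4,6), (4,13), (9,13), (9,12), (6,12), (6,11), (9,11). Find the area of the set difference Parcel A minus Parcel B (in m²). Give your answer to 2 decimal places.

8.00

|Parcel A| = 30, |Parcel A∩Parcel B| = 22.
|Parcel A ∖ Parcel B| = |Parcel A| − |Parcel A∩Parcel B| = 30 − 22 = 8.00.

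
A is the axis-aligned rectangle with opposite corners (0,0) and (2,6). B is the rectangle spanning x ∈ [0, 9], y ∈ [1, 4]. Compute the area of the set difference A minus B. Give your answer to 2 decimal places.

|A∩B|: x∈[0,2], y∈[1,4] → 2·3 = 6.
|A| = 12.
|A ∖ B| = |A| − |A∩B| = 12 − 6 = 6.00.

6.00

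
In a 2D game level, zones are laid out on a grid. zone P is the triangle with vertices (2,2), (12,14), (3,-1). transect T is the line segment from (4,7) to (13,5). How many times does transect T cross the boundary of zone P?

The segment meets the boundary at (7.353,6.255), (5.828,6.594).

2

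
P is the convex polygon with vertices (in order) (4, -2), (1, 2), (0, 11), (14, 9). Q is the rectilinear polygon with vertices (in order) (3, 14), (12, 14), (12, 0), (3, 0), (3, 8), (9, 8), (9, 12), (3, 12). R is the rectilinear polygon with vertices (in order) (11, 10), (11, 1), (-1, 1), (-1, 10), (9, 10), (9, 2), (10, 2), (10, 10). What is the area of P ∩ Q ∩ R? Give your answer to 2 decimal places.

43.51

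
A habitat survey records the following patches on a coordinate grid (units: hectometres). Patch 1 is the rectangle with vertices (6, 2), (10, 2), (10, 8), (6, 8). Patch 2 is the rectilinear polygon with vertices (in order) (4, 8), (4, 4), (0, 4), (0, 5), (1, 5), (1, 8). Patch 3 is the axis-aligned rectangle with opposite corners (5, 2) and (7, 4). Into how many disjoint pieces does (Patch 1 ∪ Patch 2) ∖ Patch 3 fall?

2

(Patch 1 ∪ Patch 2) ∖ Patch 3 splits into 2 disjoint pieces (area 22, area 13).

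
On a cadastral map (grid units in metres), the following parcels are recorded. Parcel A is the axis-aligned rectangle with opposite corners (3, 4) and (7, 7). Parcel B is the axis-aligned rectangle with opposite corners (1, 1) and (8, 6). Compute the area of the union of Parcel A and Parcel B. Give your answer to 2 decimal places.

39.00

By inclusion–exclusion:
Individual areas: |Parcel A| = 12, |Parcel B| = 35.
|Parcel A∩Parcel B|: x∈[3,7], y∈[4,6] → 4·2 = 8.
|Parcel A ∪ Parcel B| = 47 − 8 = 39.00.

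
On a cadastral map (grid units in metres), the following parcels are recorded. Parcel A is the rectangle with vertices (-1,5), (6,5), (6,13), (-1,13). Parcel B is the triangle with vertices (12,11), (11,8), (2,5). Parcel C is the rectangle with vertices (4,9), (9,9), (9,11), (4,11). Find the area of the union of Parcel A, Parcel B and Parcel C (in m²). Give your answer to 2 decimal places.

71.83

By inclusion–exclusion:
Individual areas: |Parcel A| = 56, |Parcel B| = 12, |Parcel C| = 10.
|Parcel A∩Parcel B| = 2.1333.
|Parcel A∩Parcel C|: x∈[4,6], y∈[9,11] → 2·2 = 4.
|Parcel B∩Parcel C| = 0.0333.
|Parcel A∩Parcel B∩Parcel C| = 0.
|Parcel A ∪ Parcel B ∪ Parcel C| = 78 − 6.1667 + 0 = 71.83.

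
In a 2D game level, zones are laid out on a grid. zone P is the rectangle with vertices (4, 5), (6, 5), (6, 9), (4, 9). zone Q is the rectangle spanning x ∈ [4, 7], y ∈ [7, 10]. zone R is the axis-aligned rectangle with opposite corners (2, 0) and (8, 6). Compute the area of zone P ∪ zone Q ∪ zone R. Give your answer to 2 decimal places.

47.00

By inclusion–exclusion:
Individual areas: |zone P| = 8, |zone Q| = 9, |zone R| = 36.
|zone P∩zone Q|: x∈[4,6], y∈[7,9] → 2·2 = 4.
|zone P∩zone R|: x∈[4,6], y∈[5,6] → 2·1 = 2.
|zone Q∩zone R| = 0 (no overlap).
|zone P∩zone Q∩zone R| = 0.
|zone P ∪ zone Q ∪ zone R| = 53 − 6 + 0 = 47.00.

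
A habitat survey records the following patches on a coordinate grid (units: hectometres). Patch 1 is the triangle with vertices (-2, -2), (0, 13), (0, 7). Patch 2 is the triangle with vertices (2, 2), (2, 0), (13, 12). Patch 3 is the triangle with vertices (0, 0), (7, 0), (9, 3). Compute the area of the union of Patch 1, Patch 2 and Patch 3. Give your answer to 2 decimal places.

By inclusion–exclusion:
Individual areas: |Patch 1| = 6, |Patch 2| = 11, |Patch 3| = 10.5.
|Patch 1∩Patch 2| = 0.
|Patch 1∩Patch 3| = 0.
|Patch 2∩Patch 3| = 0.2933.
|Patch 1∩Patch 2∩Patch 3| = 0.
|Patch 1 ∪ Patch 2 ∪ Patch 3| = 27.5 − 0.2933 + 0 = 27.21.

27.21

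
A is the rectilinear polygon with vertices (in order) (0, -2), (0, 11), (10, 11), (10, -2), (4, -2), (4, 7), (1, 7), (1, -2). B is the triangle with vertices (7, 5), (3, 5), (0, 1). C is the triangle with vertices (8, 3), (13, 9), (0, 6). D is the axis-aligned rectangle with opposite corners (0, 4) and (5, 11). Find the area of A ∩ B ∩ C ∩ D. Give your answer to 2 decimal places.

The intersection is the polygon with vertices (4,4.5), (4,5), (5,5), (5,4.125).
By the shoelace formula its area is 0.69.

0.69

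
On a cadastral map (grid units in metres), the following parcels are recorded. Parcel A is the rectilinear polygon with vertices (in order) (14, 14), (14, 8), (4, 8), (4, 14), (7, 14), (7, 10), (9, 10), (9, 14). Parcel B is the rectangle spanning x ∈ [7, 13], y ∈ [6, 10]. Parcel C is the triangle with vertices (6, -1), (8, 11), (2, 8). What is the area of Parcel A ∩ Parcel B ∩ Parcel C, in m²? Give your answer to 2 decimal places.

1.33

The intersection is the polygon with vertices (7,10), (7.833,10), (7.5,8), (7,8).
By the shoelace formula its area is 1.33.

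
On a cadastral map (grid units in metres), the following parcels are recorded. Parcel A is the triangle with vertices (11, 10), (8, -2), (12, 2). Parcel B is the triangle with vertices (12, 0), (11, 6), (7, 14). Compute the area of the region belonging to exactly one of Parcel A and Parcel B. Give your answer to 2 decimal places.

18.32

|Parcel A| = 18, |Parcel B| = 8, |Parcel A∩Parcel B| = 3.8378.
|Parcel A △ Parcel B| = |Parcel A| + |Parcel B| − 2·|Parcel A∩Parcel B| = 18 + 8 − 7.6757 = 18.32.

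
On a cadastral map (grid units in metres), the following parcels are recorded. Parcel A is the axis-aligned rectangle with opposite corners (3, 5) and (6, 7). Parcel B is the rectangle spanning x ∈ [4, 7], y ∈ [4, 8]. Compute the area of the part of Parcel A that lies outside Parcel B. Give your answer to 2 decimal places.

2.00

|Parcel A∩Parcel B|: x∈[4,6], y∈[5,7] → 2·2 = 4.
|Parcel A| = 6.
|Parcel A ∖ Parcel B| = |Parcel A| − |Parcel A∩Parcel B| = 6 − 4 = 2.00.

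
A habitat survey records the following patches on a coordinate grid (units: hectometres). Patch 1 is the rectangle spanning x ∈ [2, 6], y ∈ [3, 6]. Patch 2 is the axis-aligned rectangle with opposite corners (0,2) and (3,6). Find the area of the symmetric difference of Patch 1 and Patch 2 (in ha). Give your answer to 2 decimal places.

|Patch 1∩Patch 2|: x∈[2,3], y∈[3,6] → 1·3 = 3.
|Patch 1 △ Patch 2| = |Patch 1| + |Patch 2| − 2·|Patch 1∩Patch 2| = 12 + 12 − 6 = 18.00.

18.00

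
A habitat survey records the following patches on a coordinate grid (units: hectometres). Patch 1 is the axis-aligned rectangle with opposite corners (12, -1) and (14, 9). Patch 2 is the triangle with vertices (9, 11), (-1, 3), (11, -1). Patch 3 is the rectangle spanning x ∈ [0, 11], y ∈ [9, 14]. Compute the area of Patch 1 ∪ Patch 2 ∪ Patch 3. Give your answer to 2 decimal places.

140.17

By inclusion–exclusion:
Individual areas: |Patch 1| = 20, |Patch 2| = 68, |Patch 3| = 55.
|Patch 1∩Patch 2| = 0.
|Patch 1∩Patch 3| = 0 (no overlap).
|Patch 2∩Patch 3| = 2.8333.
|Patch 1∩Patch 2∩Patch 3| = 0.
|Patch 1 ∪ Patch 2 ∪ Patch 3| = 143 − 2.8333 + 0 = 140.17.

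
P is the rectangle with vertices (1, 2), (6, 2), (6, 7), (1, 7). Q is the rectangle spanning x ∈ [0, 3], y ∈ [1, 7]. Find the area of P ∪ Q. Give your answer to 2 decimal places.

By inclusion–exclusion:
Individual areas: |P| = 25, |Q| = 18.
|P∩Q|: x∈[1,3], y∈[2,7] → 2·5 = 10.
|P ∪ Q| = 43 − 10 = 33.00.

33.00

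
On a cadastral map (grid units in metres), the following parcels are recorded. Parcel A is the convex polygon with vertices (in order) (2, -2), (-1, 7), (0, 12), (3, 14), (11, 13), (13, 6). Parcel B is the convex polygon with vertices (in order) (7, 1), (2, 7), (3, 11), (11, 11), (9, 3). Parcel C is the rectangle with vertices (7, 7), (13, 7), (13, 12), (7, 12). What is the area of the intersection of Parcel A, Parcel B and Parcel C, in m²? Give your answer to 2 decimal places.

The intersection is the polygon with vertices (11,11), (10,7), (7,7), (7,11).
By the shoelace formula its area is 14.00.

14.00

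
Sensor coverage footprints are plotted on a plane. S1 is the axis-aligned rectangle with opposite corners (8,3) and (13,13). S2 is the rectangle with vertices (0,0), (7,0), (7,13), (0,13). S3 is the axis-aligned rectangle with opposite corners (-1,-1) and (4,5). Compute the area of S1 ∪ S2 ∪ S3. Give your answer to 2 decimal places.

By inclusion–exclusion:
Individual areas: |S1| = 50, |S2| = 91, |S3| = 30.
|S1∩S2| = 0 (no overlap).
|S1∩S3| = 0 (no overlap).
|S2∩S3|: x∈[0,4], y∈[0,5] → 4·5 = 20.
|S1∩S2∩S3| = 0.
|S1 ∪ S2 ∪ S3| = 171 − 20 + 0 = 151.00.

151.00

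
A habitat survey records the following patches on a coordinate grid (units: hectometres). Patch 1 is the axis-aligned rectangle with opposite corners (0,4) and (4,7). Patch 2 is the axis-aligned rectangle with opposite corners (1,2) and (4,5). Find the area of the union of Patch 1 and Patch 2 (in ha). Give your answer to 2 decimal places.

18.00

By inclusion–exclusion:
Individual areas: |Patch 1| = 12, |Patch 2| = 9.
|Patch 1∩Patch 2|: x∈[1,4], y∈[4,5] → 3·1 = 3.
|Patch 1 ∪ Patch 2| = 21 − 3 = 18.00.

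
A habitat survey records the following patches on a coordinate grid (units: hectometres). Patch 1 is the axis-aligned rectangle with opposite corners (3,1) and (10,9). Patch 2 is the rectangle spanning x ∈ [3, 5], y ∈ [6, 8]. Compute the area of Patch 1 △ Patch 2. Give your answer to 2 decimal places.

52.00

|Patch 1∩Patch 2|: x∈[3,5], y∈[6,8] → 2·2 = 4.
|Patch 1 △ Patch 2| = |Patch 1| + |Patch 2| − 2·|Patch 1∩Patch 2| = 56 + 4 − 8 = 52.00.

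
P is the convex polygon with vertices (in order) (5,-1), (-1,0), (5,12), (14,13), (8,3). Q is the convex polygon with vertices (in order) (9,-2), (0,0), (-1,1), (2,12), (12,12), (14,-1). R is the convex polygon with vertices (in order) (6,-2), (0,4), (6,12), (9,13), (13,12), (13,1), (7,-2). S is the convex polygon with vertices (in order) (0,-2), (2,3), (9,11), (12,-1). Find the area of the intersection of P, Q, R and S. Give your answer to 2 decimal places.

44.35

The intersection is the polygon with vertices (8,3), (5,-1), (1.714,2.286), (2,3), (9,11), (10.118,6.529).
By the shoelace formula its area is 44.35.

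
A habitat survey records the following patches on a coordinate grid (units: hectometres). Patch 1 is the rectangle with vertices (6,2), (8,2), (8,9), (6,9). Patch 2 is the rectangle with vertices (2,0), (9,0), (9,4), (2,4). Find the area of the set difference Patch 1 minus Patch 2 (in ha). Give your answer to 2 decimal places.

10.00

|Patch 1∩Patch 2|: x∈[6,8], y∈[2,4] → 2·2 = 4.
|Patch 1| = 14.
|Patch 1 ∖ Patch 2| = |Patch 1| − |Patch 1∩Patch 2| = 14 − 4 = 10.00.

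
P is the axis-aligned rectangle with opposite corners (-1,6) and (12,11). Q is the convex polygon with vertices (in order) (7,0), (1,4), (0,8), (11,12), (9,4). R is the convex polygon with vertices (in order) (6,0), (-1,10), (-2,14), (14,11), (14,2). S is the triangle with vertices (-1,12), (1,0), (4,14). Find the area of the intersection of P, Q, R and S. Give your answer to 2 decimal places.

The intersection is the polygon with vertices (1.8,6), (0.319,8.116), (2.944,9.07), (2.286,6).
By the shoelace formula its area is 4.23.

4.23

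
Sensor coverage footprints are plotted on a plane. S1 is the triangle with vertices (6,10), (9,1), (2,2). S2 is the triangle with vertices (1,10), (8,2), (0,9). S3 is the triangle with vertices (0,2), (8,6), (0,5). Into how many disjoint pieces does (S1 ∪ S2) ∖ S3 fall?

2

(S1 ∪ S2) ∖ S3 splits into 2 disjoint pieces (area 18.0952, area 13.0723).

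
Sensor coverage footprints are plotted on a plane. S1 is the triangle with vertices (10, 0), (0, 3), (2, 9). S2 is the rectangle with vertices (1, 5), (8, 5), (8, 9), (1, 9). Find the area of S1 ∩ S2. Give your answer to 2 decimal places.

The intersection is the polygon with vertices (2,9), (5.556,5), (1,5), (1,6).
By the shoelace formula its area is 9.61.

9.61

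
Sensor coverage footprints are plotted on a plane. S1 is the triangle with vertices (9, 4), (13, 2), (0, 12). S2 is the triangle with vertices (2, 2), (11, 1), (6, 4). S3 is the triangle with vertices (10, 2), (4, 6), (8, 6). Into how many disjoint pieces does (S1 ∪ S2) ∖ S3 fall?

3

(S1 ∪ S2) ∖ S3 splits into 3 disjoint pieces (area 3.15, area 2.625, area 11).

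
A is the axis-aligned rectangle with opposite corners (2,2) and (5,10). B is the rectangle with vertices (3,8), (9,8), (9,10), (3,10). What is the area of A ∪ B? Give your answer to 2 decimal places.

32.00

By inclusion–exclusion:
Individual areas: |A| = 24, |B| = 12.
|A∩B|: x∈[3,5], y∈[8,10] → 2·2 = 4.
|A ∪ B| = 36 − 4 = 32.00.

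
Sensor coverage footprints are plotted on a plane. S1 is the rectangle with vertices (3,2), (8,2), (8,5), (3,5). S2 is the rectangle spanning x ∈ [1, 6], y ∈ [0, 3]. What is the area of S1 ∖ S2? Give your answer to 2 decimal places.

12.00

|S1∩S2|: x∈[3,6], y∈[2,3] → 3·1 = 3.
|S1| = 15.
|S1 ∖ S2| = |S1| − |S1∩S2| = 15 − 3 = 12.00.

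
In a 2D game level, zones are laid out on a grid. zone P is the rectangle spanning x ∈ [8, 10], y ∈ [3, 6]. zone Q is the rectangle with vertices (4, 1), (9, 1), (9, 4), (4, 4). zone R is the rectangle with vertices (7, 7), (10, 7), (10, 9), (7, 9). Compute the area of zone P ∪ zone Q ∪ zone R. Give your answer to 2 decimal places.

By inclusion–exclusion:
Individual areas: |zone P| = 6, |zone Q| = 15, |zone R| = 6.
|zone P∩zone Q|: x∈[8,9], y∈[3,4] → 1·1 = 1.
|zone P∩zone R| = 0 (no overlap).
|zone Q∩zone R| = 0 (no overlap).
|zone P∩zone Q∩zone R| = 0.
|zone P ∪ zone Q ∪ zone R| = 27 − 1 + 0 = 26.00.

26.00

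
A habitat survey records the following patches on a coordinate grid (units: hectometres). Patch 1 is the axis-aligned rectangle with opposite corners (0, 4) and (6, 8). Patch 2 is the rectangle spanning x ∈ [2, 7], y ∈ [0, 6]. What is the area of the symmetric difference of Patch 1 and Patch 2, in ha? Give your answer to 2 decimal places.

|Patch 1∩Patch 2|: x∈[2,6], y∈[4,6] → 4·2 = 8.
|Patch 1 △ Patch 2| = |Patch 1| + |Patch 2| − 2·|Patch 1∩Patch 2| = 24 + 30 − 16 = 38.00.

38.00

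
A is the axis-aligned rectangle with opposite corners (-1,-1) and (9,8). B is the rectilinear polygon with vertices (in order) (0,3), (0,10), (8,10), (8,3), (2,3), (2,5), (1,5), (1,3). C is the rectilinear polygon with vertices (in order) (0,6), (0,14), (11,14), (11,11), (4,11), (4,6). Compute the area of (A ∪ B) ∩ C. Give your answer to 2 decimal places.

16.00

The region (A ∪ B) ∩ C is the polygon with vertices (0,10), (4,10), (4,6), (0,6), (0,8).
By the shoelace formula its area is 16.00.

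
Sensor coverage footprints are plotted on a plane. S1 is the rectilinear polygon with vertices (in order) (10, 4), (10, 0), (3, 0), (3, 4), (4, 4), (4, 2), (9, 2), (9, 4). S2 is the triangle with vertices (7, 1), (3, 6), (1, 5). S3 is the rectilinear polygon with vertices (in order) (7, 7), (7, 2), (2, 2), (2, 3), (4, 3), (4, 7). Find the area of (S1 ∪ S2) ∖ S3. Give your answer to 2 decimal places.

|S1 ∪ S2| = 23.9833.
|(S1 ∪ S2) ∩ S3| = 3.275.
|(S1 ∪ S2) ∖ S3| = 23.9833 − 3.275 = 20.71.

20.71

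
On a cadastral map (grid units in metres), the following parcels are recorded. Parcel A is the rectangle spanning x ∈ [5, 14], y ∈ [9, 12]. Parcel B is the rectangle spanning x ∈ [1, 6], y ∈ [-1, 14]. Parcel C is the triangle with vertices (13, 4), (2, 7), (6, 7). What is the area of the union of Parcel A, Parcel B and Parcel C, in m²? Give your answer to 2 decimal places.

By inclusion–exclusion:
Individual areas: |Parcel A| = 27, |Parcel B| = 75, |Parcel C| = 6.
|Parcel A∩Parcel B|: x∈[5,6], y∈[9,12] → 1·3 = 3.
|Parcel A∩Parcel C| = 0.
|Parcel B∩Parcel C| = 2.1818.
|Parcel A∩Parcel B∩Parcel C| = 0.
|Parcel A ∪ Parcel B ∪ Parcel C| = 108 − 5.1818 + 0 = 102.82.

102.82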